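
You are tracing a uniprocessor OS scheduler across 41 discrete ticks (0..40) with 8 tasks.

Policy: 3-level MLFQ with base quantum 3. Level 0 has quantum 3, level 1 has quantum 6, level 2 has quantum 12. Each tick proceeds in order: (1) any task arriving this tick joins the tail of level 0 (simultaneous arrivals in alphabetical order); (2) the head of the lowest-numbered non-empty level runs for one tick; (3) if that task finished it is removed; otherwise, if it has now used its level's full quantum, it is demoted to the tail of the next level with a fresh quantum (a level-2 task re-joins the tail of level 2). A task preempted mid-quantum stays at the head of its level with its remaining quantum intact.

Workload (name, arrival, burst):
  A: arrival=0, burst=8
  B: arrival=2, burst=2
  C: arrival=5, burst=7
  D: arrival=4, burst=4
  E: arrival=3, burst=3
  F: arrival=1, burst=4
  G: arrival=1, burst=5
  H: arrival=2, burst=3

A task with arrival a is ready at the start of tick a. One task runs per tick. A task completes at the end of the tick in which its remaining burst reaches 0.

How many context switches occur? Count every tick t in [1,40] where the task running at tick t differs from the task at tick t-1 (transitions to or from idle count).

t=0: L0/L1/L2 = A/-/- → run A
t=1: L0/L1/L2 = AFG/-/- → run A
t=2: L0/L1/L2 = AFGBH/-/- → run A
t=3: L0/L1/L2 = FGBHE/A/- → run F
t=4: L0/L1/L2 = FGBHED/A/- → run F
t=5: L0/L1/L2 = FGBHEDC/A/- → run F
t=6: L0/L1/L2 = GBHEDC/AF/- → run G
t=7: L0/L1/L2 = GBHEDC/AF/- → run G
t=8: L0/L1/L2 = GBHEDC/AF/- → run G
t=9: L0/L1/L2 = BHEDC/AFG/- → run B
t=10: L0/L1/L2 = BHEDC/AFG/- → run B
t=11: L0/L1/L2 = HEDC/AFG/- → run H
t=12: L0/L1/L2 = HEDC/AFG/- → run H
t=13: L0/L1/L2 = HEDC/AFG/- → run H
t=14: L0/L1/L2 = EDC/AFG/- → run E
t=15: L0/L1/L2 = EDC/AFG/- → run E
t=16: L0/L1/L2 = EDC/AFG/- → run E
t=17: L0/L1/L2 = DC/AFG/- → run D
t=18: L0/L1/L2 = DC/AFG/- → run D
t=19: L0/L1/L2 = DC/AFG/- → run D
t=20: L0/L1/L2 = C/AFGD/- → run C
t=21: L0/L1/L2 = C/AFGD/- → run C
t=22: L0/L1/L2 = C/AFGD/- → run C
t=23: L0/L1/L2 = -/AFGDC/- → run A
t=24: L0/L1/L2 = -/AFGDC/- → run A
t=25: L0/L1/L2 = -/AFGDC/- → run A
t=26: L0/L1/L2 = -/AFGDC/- → run A
t=27: L0/L1/L2 = -/AFGDC/- → run A
t=28: L0/L1/L2 = -/FGDC/- → run F
t=29: L0/L1/L2 = -/GDC/- → run G
t=30: L0/L1/L2 = -/GDC/- → run G
t=31: L0/L1/L2 = -/DC/- → run D
t=32: L0/L1/L2 = -/C/- → run C
t=33: L0/L1/L2 = -/C/- → run C
t=34: L0/L1/L2 = -/C/- → run C
t=35: L0/L1/L2 = -/C/- → run C
t=36: (idle)
t=37: (idle)
t=38: (idle)
t=39: (idle)
t=40: (idle)

context switches = 13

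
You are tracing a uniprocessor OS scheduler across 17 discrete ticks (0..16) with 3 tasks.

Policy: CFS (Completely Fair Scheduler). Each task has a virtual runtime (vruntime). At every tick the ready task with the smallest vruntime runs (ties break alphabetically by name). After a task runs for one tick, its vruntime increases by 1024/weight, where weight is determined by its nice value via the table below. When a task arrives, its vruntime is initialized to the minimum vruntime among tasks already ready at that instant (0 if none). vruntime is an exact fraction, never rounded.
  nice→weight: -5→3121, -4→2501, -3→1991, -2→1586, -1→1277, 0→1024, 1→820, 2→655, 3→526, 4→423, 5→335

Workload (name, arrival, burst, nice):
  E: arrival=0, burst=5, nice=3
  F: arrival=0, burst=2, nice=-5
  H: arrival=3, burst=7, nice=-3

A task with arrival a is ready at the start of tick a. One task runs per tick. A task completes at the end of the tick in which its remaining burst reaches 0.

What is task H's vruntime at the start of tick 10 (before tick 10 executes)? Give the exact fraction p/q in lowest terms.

t=0: vr[E=0 F=0] → run E
t=1: vr[E=512/263 F=0] → run F
t=2: vr[E=512/263 F=1024/3121] → run F
t=3: vr[E=512/263 H=512/263] → run E
t=4: vr[E=1024/263 H=512/263] → run H
t=5: vr[E=1024/263 H=1288704/523633] → run H
t=6: vr[E=1024/263 H=1558016/523633] → run H
t=7: vr[E=1024/263 H=1827328/523633] → run H
t=8: vr[E=1024/263 H=2096640/523633] → run E
t=9: vr[E=1536/263 H=2096640/523633] → run H
t=10: vr[E=1536/263 H=2365952/523633] → run H
t=11: vr[E=1536/263 H=2635264/523633] → run H
t=12: vr[E=1536/263] → run E
t=13: vr[E=2048/263] → run E
t=14: (idle)
t=15: (idle)
t=16: (idle)

vruntime(H, start of tick 10) = 2365952/523633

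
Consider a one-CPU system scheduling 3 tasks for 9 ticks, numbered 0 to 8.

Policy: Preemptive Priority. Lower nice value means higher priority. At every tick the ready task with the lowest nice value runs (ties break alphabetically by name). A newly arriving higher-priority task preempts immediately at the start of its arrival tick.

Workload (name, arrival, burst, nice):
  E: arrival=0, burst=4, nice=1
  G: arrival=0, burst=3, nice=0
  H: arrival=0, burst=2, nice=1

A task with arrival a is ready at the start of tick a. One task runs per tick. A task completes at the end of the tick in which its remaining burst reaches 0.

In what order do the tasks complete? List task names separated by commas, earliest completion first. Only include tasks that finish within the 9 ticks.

completion order = G, E, H

t=0: ready={E,G,H} → run G
t=1: ready={E,G,H} → run G
t=2: ready={E,G,H} → run G
t=3: ready={E,H} → run E
t=4: ready={E,H} → run E
t=5: ready={E,H} → run E
t=6: ready={E,H} → run E
t=7: ready={H} → run H
t=8: ready={H} → run H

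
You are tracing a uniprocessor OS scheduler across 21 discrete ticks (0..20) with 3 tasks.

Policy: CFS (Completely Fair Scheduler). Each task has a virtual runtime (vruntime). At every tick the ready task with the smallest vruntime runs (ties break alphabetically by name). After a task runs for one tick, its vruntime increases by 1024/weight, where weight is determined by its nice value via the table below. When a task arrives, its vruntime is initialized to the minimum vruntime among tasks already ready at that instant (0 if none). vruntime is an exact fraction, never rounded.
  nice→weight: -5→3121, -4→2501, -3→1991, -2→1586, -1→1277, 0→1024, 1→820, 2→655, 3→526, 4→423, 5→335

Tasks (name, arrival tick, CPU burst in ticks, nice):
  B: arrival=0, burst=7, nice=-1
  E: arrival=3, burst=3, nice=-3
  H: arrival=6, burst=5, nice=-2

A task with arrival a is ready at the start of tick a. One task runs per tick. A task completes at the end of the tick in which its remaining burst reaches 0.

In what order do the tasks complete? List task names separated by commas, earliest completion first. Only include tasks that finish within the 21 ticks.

completion order = E, B, H

t=0: vr[B=0] → run B
t=1: vr[B=1024/1277] → run B
t=2: vr[B=2048/1277] → run B
t=3: vr[B=3072/1277 E=3072/1277] → run B
t=4: vr[B=4096/1277 E=3072/1277] → run E
t=5: vr[B=4096/1277 E=7424000/2542507] → run E
t=6: vr[B=4096/1277 E=8731648/2542507 H=4096/1277] → run B
t=7: vr[B=5120/1277 E=8731648/2542507 H=4096/1277] → run H
t=8: vr[B=5120/1277 E=8731648/2542507 H=3901952/1012661] → run E
t=9: vr[B=5120/1277 H=3901952/1012661] → run H
t=10: vr[B=5120/1277 H=4555776/1012661] → run B
t=11: vr[B=6144/1277 H=4555776/1012661] → run H
t=12: vr[B=6144/1277 H=5209600/1012661] → run B
t=13: vr[H=5209600/1012661] → run H
t=14: vr[H=5863424/1012661] → run H
t=15: (idle)
t=16: (idle)
t=17: (idle)
t=18: (idle)
t=19: (idle)
t=20: (idle)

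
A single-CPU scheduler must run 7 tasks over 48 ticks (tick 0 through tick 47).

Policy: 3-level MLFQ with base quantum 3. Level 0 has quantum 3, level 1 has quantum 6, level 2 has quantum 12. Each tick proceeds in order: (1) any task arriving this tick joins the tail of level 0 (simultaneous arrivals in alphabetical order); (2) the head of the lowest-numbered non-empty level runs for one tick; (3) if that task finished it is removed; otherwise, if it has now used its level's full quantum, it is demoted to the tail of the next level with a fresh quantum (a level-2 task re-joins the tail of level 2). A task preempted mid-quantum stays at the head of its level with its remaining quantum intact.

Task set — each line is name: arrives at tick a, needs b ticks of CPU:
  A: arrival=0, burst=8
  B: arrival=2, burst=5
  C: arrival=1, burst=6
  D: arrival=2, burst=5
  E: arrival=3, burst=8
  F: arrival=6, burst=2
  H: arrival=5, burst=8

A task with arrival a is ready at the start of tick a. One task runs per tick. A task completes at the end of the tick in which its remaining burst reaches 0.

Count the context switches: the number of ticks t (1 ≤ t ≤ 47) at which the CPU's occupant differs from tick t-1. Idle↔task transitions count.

t=0: L0/L1/L2 = A/-/- → run A
t=1: L0/L1/L2 = AC/-/- → run A
t=2: L0/L1/L2 = ACBD/-/- → run A
t=3: L0/L1/L2 = CBDE/A/- → run C
t=4: L0/L1/L2 = CBDE/A/- → run C
t=5: L0/L1/L2 = CBDEH/A/- → run C
t=6: L0/L1/L2 = BDEHF/AC/- → run B
t=7: L0/L1/L2 = BDEHF/AC/- → run B
t=8: L0/L1/L2 = BDEHF/AC/- → run B
t=9: L0/L1/L2 = DEHF/ACB/- → run D
t=10: L0/L1/L2 = DEHF/ACB/- → run D
t=11: L0/L1/L2 = DEHF/ACB/- → run D
t=12: L0/L1/L2 = EHF/ACBD/- → run E
t=13: L0/L1/L2 = EHF/ACBD/- → run E
t=14: L0/L1/L2 = EHF/ACBD/- → run E
t=15: L0/L1/L2 = HF/ACBDE/- → run H
t=16: L0/L1/L2 = HF/ACBDE/- → run H
t=17: L0/L1/L2 = HF/ACBDE/- → run H
t=18: L0/L1/L2 = F/ACBDEH/- → run F
t=19: L0/L1/L2 = F/ACBDEH/- → run F
t=20: L0/L1/L2 = -/ACBDEH/- → run A
t=21: L0/L1/L2 = -/ACBDEH/- → run A
t=22: L0/L1/L2 = -/ACBDEH/- → run A
t=23: L0/L1/L2 = -/ACBDEH/- → run A
t=24: L0/L1/L2 = -/ACBDEH/- → run A
t=25: L0/L1/L2 = -/CBDEH/- → run C
t=26: L0/L1/L2 = -/CBDEH/- → run C
t=27: L0/L1/L2 = -/CBDEH/- → run C
t=28: L0/L1/L2 = -/BDEH/- → run B
t=29: L0/L1/L2 = -/BDEH/- → run B
t=30: L0/L1/L2 = -/DEH/- → run D
t=31: L0/L1/L2 = -/DEH/- → run D
t=32: L0/L1/L2 = -/EH/- → run E
t=33: L0/L1/L2 = -/EH/- → run E
t=34: L0/L1/L2 = -/EH/- → run E
t=35: L0/L1/L2 = -/EH/- → run E
t=36: L0/L1/L2 = -/EH/- → run E
t=37: L0/L1/L2 = -/H/- → run H
t=38: L0/L1/L2 = -/H/- → run H
t=39: L0/L1/L2 = -/H/- → run H
t=40: L0/L1/L2 = -/H/- → run H
t=41: L0/L1/L2 = -/H/- → run H
t=42: (idle)
t=43: (idle)
t=44: (idle)
t=45: (idle)
t=46: (idle)
t=47: (idle)

context switches = 13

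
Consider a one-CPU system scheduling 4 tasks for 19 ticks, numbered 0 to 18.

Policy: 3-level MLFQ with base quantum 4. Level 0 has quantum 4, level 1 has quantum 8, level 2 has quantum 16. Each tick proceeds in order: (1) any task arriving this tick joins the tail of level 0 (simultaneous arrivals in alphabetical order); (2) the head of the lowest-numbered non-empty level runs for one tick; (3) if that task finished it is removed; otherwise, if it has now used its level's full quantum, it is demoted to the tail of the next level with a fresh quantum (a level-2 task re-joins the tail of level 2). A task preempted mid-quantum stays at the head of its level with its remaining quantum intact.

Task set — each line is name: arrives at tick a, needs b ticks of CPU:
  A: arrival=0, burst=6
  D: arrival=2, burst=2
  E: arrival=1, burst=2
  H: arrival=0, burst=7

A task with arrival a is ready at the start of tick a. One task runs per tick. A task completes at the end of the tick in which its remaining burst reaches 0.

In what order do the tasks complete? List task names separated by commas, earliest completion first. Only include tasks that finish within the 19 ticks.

completion order = E, D, A, H

t=0: L0/L1/L2 = AH/-/- → run A
t=1: L0/L1/L2 = AHE/-/- → run A
t=2: L0/L1/L2 = AHED/-/- → run A
t=3: L0/L1/L2 = AHED/-/- → run A
t=4: L0/L1/L2 = HED/A/- → run H
t=5: L0/L1/L2 = HED/A/- → run H
t=6: L0/L1/L2 = HED/A/- → run H
t=7: L0/L1/L2 = HED/A/- → run H
t=8: L0/L1/L2 = ED/AH/- → run E
t=9: L0/L1/L2 = ED/AH/- → run E
t=10: L0/L1/L2 = D/AH/- → run D
t=11: L0/L1/L2 = D/AH/- → run D
t=12: L0/L1/L2 = -/AH/- → run A
t=13: L0/L1/L2 = -/AH/- → run A
t=14: L0/L1/L2 = -/H/- → run H
t=15: L0/L1/L2 = -/H/- → run H
t=16: L0/L1/L2 = -/H/- → run H
t=17: (idle)
t=18: (idle)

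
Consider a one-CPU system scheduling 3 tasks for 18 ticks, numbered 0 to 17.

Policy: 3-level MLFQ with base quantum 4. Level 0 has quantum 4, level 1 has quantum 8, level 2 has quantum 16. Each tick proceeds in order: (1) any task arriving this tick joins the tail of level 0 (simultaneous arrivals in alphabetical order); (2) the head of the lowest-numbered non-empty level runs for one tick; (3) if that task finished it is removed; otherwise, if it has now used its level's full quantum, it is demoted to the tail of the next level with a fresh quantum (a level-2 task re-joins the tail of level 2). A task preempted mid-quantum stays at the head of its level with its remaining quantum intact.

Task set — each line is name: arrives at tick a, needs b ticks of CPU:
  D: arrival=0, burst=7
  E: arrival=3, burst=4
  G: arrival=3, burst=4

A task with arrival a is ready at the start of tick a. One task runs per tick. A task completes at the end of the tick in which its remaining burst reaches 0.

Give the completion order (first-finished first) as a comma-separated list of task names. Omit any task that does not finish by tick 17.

completion order = E, G, D

t=0: L0/L1/L2 = D/-/- → run D
t=1: L0/L1/L2 = D/-/- → run D
t=2: L0/L1/L2 = D/-/- → run D
t=3: L0/L1/L2 = DEG/-/- → run D
t=4: L0/L1/L2 = EG/D/- → run E
t=5: L0/L1/L2 = EG/D/- → run E
t=6: L0/L1/L2 = EG/D/- → run E
t=7: L0/L1/L2 = EG/D/- → run E
t=8: L0/L1/L2 = G/D/- → run G
t=9: L0/L1/L2 = G/D/- → run G
t=10: L0/L1/L2 = G/D/- → run G
t=11: L0/L1/L2 = G/D/- → run G
t=12: L0/L1/L2 = -/D/- → run D
t=13: L0/L1/L2 = -/D/- → run D
t=14: L0/L1/L2 = -/D/- → run D
t=15: (idle)
t=16: (idle)
t=17: (idle)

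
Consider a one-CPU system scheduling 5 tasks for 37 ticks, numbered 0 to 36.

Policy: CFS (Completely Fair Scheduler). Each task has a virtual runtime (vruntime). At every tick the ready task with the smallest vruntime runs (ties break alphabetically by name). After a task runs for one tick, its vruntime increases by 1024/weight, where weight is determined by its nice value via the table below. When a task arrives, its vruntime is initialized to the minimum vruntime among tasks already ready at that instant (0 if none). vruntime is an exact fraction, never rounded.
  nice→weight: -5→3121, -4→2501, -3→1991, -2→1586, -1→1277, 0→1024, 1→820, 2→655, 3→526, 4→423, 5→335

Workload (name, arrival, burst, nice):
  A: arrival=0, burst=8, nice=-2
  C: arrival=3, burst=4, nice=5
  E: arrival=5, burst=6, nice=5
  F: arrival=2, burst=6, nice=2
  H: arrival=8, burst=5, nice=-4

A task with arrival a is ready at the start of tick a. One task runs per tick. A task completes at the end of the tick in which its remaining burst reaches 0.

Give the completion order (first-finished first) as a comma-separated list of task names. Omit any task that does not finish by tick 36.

t=0: vr[A=0] → run A
t=1: vr[A=512/793] → run A
t=2: vr[A=1024/793 F=1024/793] → run A
t=3: vr[A=1536/793 C=1024/793 F=1024/793] → run C
t=4: vr[A=1536/793 C=1155072/265655 F=1024/793] → run F
t=5: vr[A=1536/793 C=1155072/265655 E=1536/793 F=1482752/519415] → run A
t=6: vr[A=2048/793 C=1155072/265655 E=1536/793 F=1482752/519415] → run E
t=7: vr[A=2048/793 C=1155072/265655 E=1326592/265655 F=1482752/519415] → run A
t=8: vr[A=2560/793 C=1155072/265655 E=1326592/265655 F=1482752/519415 H=1482752/519415] → run F
t=9: vr[A=2560/793 C=1155072/265655 E=1326592/265655 F=2294784/519415 H=1482752/519415] → run H
t=10: vr[A=2560/793 C=1155072/265655 E=1326592/265655 F=2294784/519415 H=69512192/21296015] → run A
t=11: vr[A=3072/793 C=1155072/265655 E=1326592/265655 F=2294784/519415 H=69512192/21296015] → run H
t=12: vr[A=3072/793 C=1155072/265655 E=1326592/265655 F=2294784/519415 H=78231552/21296015] → run H
t=13: vr[A=3072/793 C=1155072/265655 E=1326592/265655 F=2294784/519415 H=86950912/21296015] → run A
t=14: vr[A=3584/793 C=1155072/265655 E=1326592/265655 F=2294784/519415 H=86950912/21296015] → run H
t=15: vr[A=3584/793 C=1155072/265655 E=1326592/265655 F=2294784/519415 H=95670272/21296015] → run C
t=16: vr[A=3584/793 C=1967104/265655 E=1326592/265655 F=2294784/519415 H=95670272/21296015] → run F
t=17: vr[A=3584/793 C=1967104/265655 E=1326592/265655 F=3106816/519415 H=95670272/21296015] → run H
t=18: vr[A=3584/793 C=1967104/265655 E=1326592/265655 F=3106816/519415] → run A
t=19: vr[C=1967104/265655 E=1326592/265655 F=3106816/519415] → run E
t=20: vr[C=1967104/265655 E=2138624/265655 F=3106816/519415] → run F
t=21: vr[C=1967104/265655 E=2138624/265655 F=3918848/519415] → run C
t=22: vr[C=2779136/265655 E=2138624/265655 F=3918848/519415] → run F
t=23: vr[C=2779136/265655 E=2138624/265655 F=946176/103883] → run E
t=24: vr[C=2779136/265655 E=2950656/265655 F=946176/103883] → run F
t=25: vr[C=2779136/265655 E=2950656/265655] → run C
t=26: vr[E=2950656/265655] → run E
t=27: vr[E=3762688/265655] → run E
t=28: vr[E=914944/53131] → run E
t=29: (idle)
t=30: (idle)
t=31: (idle)
t=32: (idle)
t=33: (idle)
t=34: (idle)
t=35: (idle)
t=36: (idle)

completion order = H, A, F, C, E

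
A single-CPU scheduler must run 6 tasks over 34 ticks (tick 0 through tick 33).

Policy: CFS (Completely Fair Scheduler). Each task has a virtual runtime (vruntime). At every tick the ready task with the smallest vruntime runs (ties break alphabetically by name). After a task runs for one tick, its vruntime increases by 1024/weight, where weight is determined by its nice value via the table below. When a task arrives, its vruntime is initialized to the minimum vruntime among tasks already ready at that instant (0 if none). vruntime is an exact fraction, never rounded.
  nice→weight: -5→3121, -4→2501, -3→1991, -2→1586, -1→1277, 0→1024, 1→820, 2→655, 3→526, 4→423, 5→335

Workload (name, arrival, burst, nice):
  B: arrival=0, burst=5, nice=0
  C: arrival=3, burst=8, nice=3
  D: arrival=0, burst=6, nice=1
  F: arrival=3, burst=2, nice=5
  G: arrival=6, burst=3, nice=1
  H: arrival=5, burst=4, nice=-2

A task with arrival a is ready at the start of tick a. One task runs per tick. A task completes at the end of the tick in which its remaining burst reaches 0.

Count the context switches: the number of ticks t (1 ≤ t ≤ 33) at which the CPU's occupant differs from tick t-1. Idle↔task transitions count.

t=0: vr[B=0 D=0] → run B
t=1: vr[B=1 D=0] → run D
t=2: vr[B=1 D=256/205] → run B
t=3: vr[B=2 C=256/205 D=256/205 F=256/205] → run C
t=4: vr[B=2 C=172288/53915 D=256/205 F=256/205] → run D
t=5: vr[B=2 C=172288/53915 D=512/205 F=256/205 H=256/205] → run F
t=6: vr[B=2 C=172288/53915 D=512/205 F=59136/13735 G=256/205 H=256/205] → run G
t=7: vr[B=2 C=172288/53915 D=512/205 F=59136/13735 G=512/205 H=256/205] → run H
t=8: vr[B=2 C=172288/53915 D=512/205 F=59136/13735 G=512/205 H=307968/162565] → run H
t=9: vr[B=2 C=172288/53915 D=512/205 F=59136/13735 G=512/205 H=412928/162565] → run B
t=10: vr[B=3 C=172288/53915 D=512/205 F=59136/13735 G=512/205 H=412928/162565] → run D
t=11: vr[B=3 C=172288/53915 D=768/205 F=59136/13735 G=512/205 H=412928/162565] → run G
t=12: vr[B=3 C=172288/53915 D=768/205 F=59136/13735 G=768/205 H=412928/162565] → run H
t=13: vr[B=3 C=172288/53915 D=768/205 F=59136/13735 G=768/205 H=517888/162565] → run B
t=14: vr[B=4 C=172288/53915 D=768/205 F=59136/13735 G=768/205 H=517888/162565] → run H
t=15: vr[B=4 C=172288/53915 D=768/205 F=59136/13735 G=768/205] → run C
t=16: vr[B=4 C=277248/53915 D=768/205 F=59136/13735 G=768/205] → run D
t=17: vr[B=4 C=277248/53915 D=1024/205 F=59136/13735 G=768/205] → run G
t=18: vr[B=4 C=277248/53915 D=1024/205 F=59136/13735] → run B
t=19: vr[C=277248/53915 D=1024/205 F=59136/13735] → run F
t=20: vr[C=277248/53915 D=1024/205] → run D
t=21: vr[C=277248/53915 D=256/41] → run C
t=22: vr[C=382208/53915 D=256/41] → run D
t=23: vr[C=382208/53915] → run C
t=24: vr[C=487168/53915] → run C
t=25: vr[C=592128/53915] → run C
t=26: vr[C=697088/53915] → run C
t=27: vr[C=802048/53915] → run C
t=28: (idle)
t=29: (idle)
t=30: (idle)
t=31: (idle)
t=32: (idle)
t=33: (idle)

context switches = 23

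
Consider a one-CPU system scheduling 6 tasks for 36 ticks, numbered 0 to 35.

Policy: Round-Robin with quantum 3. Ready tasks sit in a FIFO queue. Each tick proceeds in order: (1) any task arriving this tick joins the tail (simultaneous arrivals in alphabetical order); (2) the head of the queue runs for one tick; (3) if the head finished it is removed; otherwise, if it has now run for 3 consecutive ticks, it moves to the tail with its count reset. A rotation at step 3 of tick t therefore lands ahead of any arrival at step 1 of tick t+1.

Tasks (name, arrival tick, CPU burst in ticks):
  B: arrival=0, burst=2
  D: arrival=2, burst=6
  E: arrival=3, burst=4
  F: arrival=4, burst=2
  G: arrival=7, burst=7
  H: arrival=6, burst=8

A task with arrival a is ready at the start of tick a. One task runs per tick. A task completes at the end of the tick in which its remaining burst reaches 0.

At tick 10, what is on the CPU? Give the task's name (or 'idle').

running at tick 10 = D

t=0: queue=[B] q_used=0 → run B
t=1: queue=[B] q_used=1 → run B
t=2: queue=[D] q_used=0 → run D
t=3: queue=[D,E] q_used=1 → run D
t=4: queue=[D,E,F] q_used=2 → run D
t=5: queue=[E,F,D] q_used=0 → run E
t=6: queue=[E,F,D,H] q_used=1 → run E
t=7: queue=[E,F,D,H,G] q_used=2 → run E
t=8: queue=[F,D,H,G,E] q_used=0 → run F
t=9: queue=[F,D,H,G,E] q_used=1 → run F
t=10: queue=[D,H,G,E] q_used=0 → run D
t=11: queue=[D,H,G,E] q_used=1 → run D
t=12: queue=[D,H,G,E] q_used=2 → run D
t=13: queue=[H,G,E] q_used=0 → run H
t=14: queue=[H,G,E] q_used=1 → run H
t=15: queue=[H,G,E] q_used=2 → run H
t=16: queue=[G,E,H] q_used=0 → run G
t=17: queue=[G,E,H] q_used=1 → run G
t=18: queue=[G,E,H] q_used=2 → run G
t=19: queue=[E,H,G] q_used=0 → run E
t=20: queue=[H,G] q_used=0 → run H
t=21: queue=[H,G] q_used=1 → run H
t=22: queue=[H,G] q_used=2 → run H
t=23: queue=[G,H] q_used=0 → run G
t=24: queue=[G,H] q_used=1 → run G
t=25: queue=[G,H] q_used=2 → run G
t=26: queue=[H,G] q_used=0 → run H
t=27: queue=[H,G] q_used=1 → run H
t=28: queue=[G] q_used=0 → run G
t=29: (idle)
t=30: (idle)
t=31: (idle)
t=32: (idle)
t=33: (idle)
t=34: (idle)
t=35: (idle)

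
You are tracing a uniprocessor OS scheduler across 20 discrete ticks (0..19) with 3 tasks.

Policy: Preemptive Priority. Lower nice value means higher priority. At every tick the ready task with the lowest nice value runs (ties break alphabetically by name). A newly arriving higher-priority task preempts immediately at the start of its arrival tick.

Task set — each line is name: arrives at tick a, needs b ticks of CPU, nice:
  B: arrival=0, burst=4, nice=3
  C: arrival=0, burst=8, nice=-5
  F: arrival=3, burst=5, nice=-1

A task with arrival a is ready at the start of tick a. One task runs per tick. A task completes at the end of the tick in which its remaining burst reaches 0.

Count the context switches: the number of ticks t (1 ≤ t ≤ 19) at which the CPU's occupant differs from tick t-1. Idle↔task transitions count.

context switches = 3

t=0: ready={B,C} → run C
t=1: ready={B,C} → run C
t=2: ready={B,C} → run C
t=3: ready={B,C,F} → run C
t=4: ready={B,C,F} → run C
t=5: ready={B,C,F} → run C
t=6: ready={B,C,F} → run C
t=7: ready={B,C,F} → run C
t=8: ready={B,F} → run F
t=9: ready={B,F} → run F
t=10: ready={B,F} → run F
t=11: ready={B,F} → run F
t=12: ready={B,F} → run F
t=13: ready={B} → run B
t=14: ready={B} → run B
t=15: ready={B} → run B
t=16: ready={B} → run B
t=17: (idle)
t=18: (idle)
t=19: (idle)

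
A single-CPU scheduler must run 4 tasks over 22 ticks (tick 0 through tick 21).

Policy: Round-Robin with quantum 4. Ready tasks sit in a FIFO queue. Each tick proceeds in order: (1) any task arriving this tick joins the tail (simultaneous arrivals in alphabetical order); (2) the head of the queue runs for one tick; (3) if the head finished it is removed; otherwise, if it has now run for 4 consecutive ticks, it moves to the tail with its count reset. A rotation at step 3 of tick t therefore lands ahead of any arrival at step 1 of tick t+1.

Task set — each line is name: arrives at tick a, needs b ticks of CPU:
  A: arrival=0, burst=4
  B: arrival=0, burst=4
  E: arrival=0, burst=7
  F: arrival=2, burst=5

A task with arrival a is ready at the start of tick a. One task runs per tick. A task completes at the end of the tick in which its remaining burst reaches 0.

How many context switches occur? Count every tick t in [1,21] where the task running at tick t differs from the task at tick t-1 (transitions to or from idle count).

t=0: queue=[A,B,E] q_used=0 → run A
t=1: queue=[A,B,E] q_used=1 → run A
t=2: queue=[A,B,E,F] q_used=2 → run A
t=3: queue=[A,B,E,F] q_used=3 → run A
t=4: queue=[B,E,F] q_used=0 → run B
t=5: queue=[B,E,F] q_used=1 → run B
t=6: queue=[B,E,F] q_used=2 → run B
t=7: queue=[B,E,F] q_used=3 → run B
t=8: queue=[E,F] q_used=0 → run E
t=9: queue=[E,F] q_used=1 → run E
t=10: queue=[E,F] q_used=2 → run E
t=11: queue=[E,F] q_used=3 → run E
t=12: queue=[F,E] q_used=0 → run F
t=13: queue=[F,E] q_used=1 → run F
t=14: queue=[F,E] q_used=2 → run F
t=15: queue=[F,E] q_used=3 → run F
t=16: queue=[E,F] q_used=0 → run E
t=17: queue=[E,F] q_used=1 → run E
t=18: queue=[E,F] q_used=2 → run E
t=19: queue=[F] q_used=0 → run F
t=20: (idle)
t=21: (idle)

context switches = 6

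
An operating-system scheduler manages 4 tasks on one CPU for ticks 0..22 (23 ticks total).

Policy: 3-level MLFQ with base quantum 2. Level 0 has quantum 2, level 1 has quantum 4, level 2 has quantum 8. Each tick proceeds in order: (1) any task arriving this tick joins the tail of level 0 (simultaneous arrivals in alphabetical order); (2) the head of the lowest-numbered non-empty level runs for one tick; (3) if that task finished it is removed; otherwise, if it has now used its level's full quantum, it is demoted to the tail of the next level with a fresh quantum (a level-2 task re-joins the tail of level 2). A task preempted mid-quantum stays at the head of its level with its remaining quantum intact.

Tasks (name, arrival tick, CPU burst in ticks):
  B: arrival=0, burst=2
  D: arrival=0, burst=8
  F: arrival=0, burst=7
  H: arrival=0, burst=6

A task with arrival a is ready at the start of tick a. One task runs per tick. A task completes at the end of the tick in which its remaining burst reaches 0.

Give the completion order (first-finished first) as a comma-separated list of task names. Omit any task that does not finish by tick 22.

completion order = B, H, D, F

t=0: L0/L1/L2 = BDFH/-/- → run B
t=1: L0/L1/L2 = BDFH/-/- → run B
t=2: L0/L1/L2 = DFH/-/- → run D
t=3: L0/L1/L2 = DFH/-/- → run D
t=4: L0/L1/L2 = FH/D/- → run F
t=5: L0/L1/L2 = FH/D/- → run F
t=6: L0/L1/L2 = H/DF/- → run H
t=7: L0/L1/L2 = H/DF/- → run H
t=8: L0/L1/L2 = -/DFH/- → run D
t=9: L0/L1/L2 = -/DFH/- → run D
t=10: L0/L1/L2 = -/DFH/- → run D
t=11: L0/L1/L2 = -/DFH/- → run D
t=12: L0/L1/L2 = -/FH/D → run F
t=13: L0/L1/L2 = -/FH/D → run F
t=14: L0/L1/L2 = -/FH/D → run F
t=15: L0/L1/L2 = -/FH/D → run F
t=16: L0/L1/L2 = -/H/DF → run H
t=17: L0/L1/L2 = -/H/DF → run H
t=18: L0/L1/L2 = -/H/DF → run H
t=19: L0/L1/L2 = -/H/DF → run H
t=20: L0/L1/L2 = -/-/DF → run D
t=21: L0/L1/L2 = -/-/DF → run D
t=22: L0/L1/L2 = -/-/F → run F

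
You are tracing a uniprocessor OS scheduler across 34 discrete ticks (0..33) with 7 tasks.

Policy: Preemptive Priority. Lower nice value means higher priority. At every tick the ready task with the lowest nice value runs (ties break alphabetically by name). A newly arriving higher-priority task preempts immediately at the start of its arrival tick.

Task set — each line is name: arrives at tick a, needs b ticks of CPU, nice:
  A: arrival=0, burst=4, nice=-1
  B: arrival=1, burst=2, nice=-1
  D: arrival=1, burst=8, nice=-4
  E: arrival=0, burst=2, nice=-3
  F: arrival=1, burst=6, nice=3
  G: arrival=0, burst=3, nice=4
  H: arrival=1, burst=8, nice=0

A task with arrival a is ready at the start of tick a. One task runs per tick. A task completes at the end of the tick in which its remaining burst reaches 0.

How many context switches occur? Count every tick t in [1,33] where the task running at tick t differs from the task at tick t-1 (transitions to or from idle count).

context switches = 8

t=0: ready={A,E,G} → run E
t=1: ready={A,B,D,E,F,G,H} → run D
t=2: ready={A,B,D,E,F,G,H} → run D
t=3: ready={A,B,D,E,F,G,H} → run D
t=4: ready={A,B,D,E,F,G,H} → run D
t=5: ready={A,B,D,E,F,G,H} → run D
t=6: ready={A,B,D,E,F,G,H} → run D
t=7: ready={A,B,D,E,F,G,H} → run D
t=8: ready={A,B,D,E,F,G,H} → run D
t=9: ready={A,B,E,F,G,H} → run E
t=10: ready={A,B,F,G,H} → run A
t=11: ready={A,B,F,G,H} → run A
t=12: ready={A,B,F,G,H} → run A
t=13: ready={A,B,F,G,H} → run A
t=14: ready={B,F,G,H} → run B
t=15: ready={B,F,G,H} → run B
t=16: ready={F,G,H} → run H
t=17: ready={F,G,H} → run H
t=18: ready={F,G,H} → run H
t=19: ready={F,G,H} → run H
t=20: ready={F,G,H} → run H
t=21: ready={F,G,H} → run H
t=22: ready={F,G,H} → run H
t=23: ready={F,G,H} → run H
t=24: ready={F,G} → run F
t=25: ready={F,G} → run F
t=26: ready={F,G} → run F
t=27: ready={F,G} → run F
t=28: ready={F,G} → run F
t=29: ready={F,G} → run F
t=30: ready={G} → run G
t=31: ready={G} → run G
t=32: ready={G} → run G
t=33: (idle)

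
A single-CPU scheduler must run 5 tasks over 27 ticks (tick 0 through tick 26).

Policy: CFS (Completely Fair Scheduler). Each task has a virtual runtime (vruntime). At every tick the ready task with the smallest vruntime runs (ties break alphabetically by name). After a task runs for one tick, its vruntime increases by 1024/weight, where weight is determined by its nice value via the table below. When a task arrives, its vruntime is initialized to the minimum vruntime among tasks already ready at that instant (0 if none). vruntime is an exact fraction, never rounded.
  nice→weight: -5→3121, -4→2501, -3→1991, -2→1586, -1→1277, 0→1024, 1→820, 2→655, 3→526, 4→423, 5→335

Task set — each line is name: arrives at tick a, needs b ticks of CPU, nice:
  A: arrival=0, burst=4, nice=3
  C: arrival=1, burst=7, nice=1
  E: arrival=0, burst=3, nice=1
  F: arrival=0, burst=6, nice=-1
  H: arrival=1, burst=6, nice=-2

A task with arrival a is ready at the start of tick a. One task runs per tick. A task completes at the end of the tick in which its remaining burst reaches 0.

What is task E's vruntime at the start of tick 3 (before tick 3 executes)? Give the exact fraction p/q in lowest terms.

t=0: vr[A=0 E=0 F=0] → run A
t=1: vr[A=512/263 C=0 E=0 F=0 H=0] → run C
t=2: vr[A=512/263 C=256/205 E=0 F=0 H=0] → run E
t=3: vr[A=512/263 C=256/205 E=256/205 F=0 H=0] → run F
t=4: vr[A=512/263 C=256/205 E=256/205 F=1024/1277 H=0] → run H
t=5: vr[A=512/263 C=256/205 E=256/205 F=1024/1277 H=512/793] → run H
t=6: vr[A=512/263 C=256/205 E=256/205 F=1024/1277 H=1024/793] → run F
t=7: vr[A=512/263 C=256/205 E=256/205 F=2048/1277 H=1024/793] → run C
t=8: vr[A=512/263 C=512/205 E=256/205 F=2048/1277 H=1024/793] → run E
t=9: vr[A=512/263 C=512/205 E=512/205 F=2048/1277 H=1024/793] → run H
t=10: vr[A=512/263 C=512/205 E=512/205 F=2048/1277 H=1536/793] → run F
t=11: vr[A=512/263 C=512/205 E=512/205 F=3072/1277 H=1536/793] → run H
t=12: vr[A=512/263 C=512/205 E=512/205 F=3072/1277 H=2048/793] → run A
t=13: vr[A=1024/263 C=512/205 E=512/205 F=3072/1277 H=2048/793] → run F
t=14: vr[A=1024/263 C=512/205 E=512/205 F=4096/1277 H=2048/793] → run C
t=15: vr[A=1024/263 C=768/205 E=512/205 F=4096/1277 H=2048/793] → run E
t=16: vr[A=1024/263 C=768/205 F=4096/1277 H=2048/793] → run H
t=17: vr[A=1024/263 C=768/205 F=4096/1277 H=2560/793] → run F
t=18: vr[A=1024/263 C=768/205 F=5120/1277 H=2560/793] → run H
t=19: vr[A=1024/263 C=768/205 F=5120/1277] → run C
t=20: vr[A=1024/263 C=1024/205 F=5120/1277] → run A
t=21: vr[A=1536/263 C=1024/205 F=5120/1277] → run F
t=22: vr[A=1536/263 C=1024/205] → run C
t=23: vr[A=1536/263 C=256/41] → run A
t=24: vr[C=256/41] → run C
t=25: vr[C=1536/205] → run C
t=26: (idle)

vruntime(E, start of tick 3) = 256/205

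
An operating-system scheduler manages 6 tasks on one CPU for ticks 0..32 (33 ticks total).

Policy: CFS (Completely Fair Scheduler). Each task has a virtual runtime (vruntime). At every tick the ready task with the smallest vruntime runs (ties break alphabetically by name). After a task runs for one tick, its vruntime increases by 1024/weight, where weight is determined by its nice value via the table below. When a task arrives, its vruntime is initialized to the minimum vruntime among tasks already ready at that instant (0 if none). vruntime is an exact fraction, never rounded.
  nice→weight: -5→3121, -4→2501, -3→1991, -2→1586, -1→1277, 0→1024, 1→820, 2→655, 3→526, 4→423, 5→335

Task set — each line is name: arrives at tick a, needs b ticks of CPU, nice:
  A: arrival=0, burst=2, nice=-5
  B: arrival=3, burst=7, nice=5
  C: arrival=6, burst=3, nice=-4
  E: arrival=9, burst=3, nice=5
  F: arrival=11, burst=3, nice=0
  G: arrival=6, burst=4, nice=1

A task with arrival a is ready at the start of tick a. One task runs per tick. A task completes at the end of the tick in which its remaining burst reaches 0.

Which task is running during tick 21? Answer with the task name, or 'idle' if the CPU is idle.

running at tick 21 = E

t=0: vr[A=0] → run A
t=1: vr[A=1024/3121] → run A
t=2: (idle)
t=3: vr[B=0] → run B
t=4: vr[B=1024/335] → run B
t=5: vr[B=2048/335] → run B
t=6: vr[B=3072/335 C=3072/335 G=3072/335] → run B
t=7: vr[B=4096/335 C=3072/335 G=3072/335] → run C
t=8: vr[B=4096/335 C=8026112/837835 G=3072/335] → run G
t=9: vr[B=4096/335 C=8026112/837835 E=8026112/837835 G=143104/13735] → run C
t=10: vr[B=4096/335 C=8369152/837835 E=8026112/837835 G=143104/13735] → run E
t=11: vr[B=4096/335 C=8369152/837835 E=10587136/837835 F=8369152/837835 G=143104/13735] → run C
t=12: vr[B=4096/335 E=10587136/837835 F=8369152/837835 G=143104/13735] → run F
t=13: vr[B=4096/335 E=10587136/837835 F=9206987/837835 G=143104/13735] → run G
t=14: vr[B=4096/335 E=10587136/837835 F=9206987/837835 G=160256/13735] → run F
t=15: vr[B=4096/335 E=10587136/837835 F=10044822/837835 G=160256/13735] → run G
t=16: vr[B=4096/335 E=10587136/837835 F=10044822/837835 G=177408/13735] → run F
t=17: vr[B=4096/335 E=10587136/837835 G=177408/13735] → run B
t=18: vr[B=1024/67 E=10587136/837835 G=177408/13735] → run E
t=19: vr[B=1024/67 E=2629632/167567 G=177408/13735] → run G
t=20: vr[B=1024/67 E=2629632/167567] → run B
t=21: vr[B=6144/335 E=2629632/167567] → run E
t=22: vr[B=6144/335] → run B
t=23: (idle)
t=24: (idle)
t=25: (idle)
t=26: (idle)
t=27: (idle)
t=28: (idle)
t=29: (idle)
t=30: (idle)
t=31: (idle)
t=32: (idle)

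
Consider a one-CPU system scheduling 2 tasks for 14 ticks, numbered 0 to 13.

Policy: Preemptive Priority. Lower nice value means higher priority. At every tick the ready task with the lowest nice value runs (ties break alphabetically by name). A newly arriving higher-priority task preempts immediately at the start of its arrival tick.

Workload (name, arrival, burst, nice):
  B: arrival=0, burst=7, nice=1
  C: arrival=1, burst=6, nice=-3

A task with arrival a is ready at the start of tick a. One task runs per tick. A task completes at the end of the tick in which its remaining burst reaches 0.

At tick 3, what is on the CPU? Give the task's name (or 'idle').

t=0: ready={B} → run B
t=1: ready={B,C} → run C
t=2: ready={B,C} → run C
t=3: ready={B,C} → run C
t=4: ready={B,C} → run C
t=5: ready={B,C} → run C
t=6: ready={B,C} → run C
t=7: ready={B} → run B
t=8: ready={B} → run B
t=9: ready={B} → run B
t=10: ready={B} → run B
t=11: ready={B} → run B
t=12: ready={B} → run B
t=13: (idle)

running at tick 3 = C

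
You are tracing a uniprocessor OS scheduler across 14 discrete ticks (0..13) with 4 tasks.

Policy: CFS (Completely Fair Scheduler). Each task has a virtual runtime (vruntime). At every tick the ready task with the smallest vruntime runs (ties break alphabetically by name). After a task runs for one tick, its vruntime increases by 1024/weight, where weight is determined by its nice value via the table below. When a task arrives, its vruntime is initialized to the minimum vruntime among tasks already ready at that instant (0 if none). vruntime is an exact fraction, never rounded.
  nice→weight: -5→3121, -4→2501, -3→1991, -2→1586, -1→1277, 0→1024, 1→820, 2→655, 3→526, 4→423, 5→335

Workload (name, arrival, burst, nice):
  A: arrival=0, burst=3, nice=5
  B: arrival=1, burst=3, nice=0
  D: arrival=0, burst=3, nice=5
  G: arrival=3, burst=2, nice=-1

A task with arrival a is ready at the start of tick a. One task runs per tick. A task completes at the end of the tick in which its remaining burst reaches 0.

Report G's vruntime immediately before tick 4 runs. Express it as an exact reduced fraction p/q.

t=0: vr[A=0 D=0] → run A
t=1: vr[A=1024/335 B=0 D=0] → run B
t=2: vr[A=1024/335 B=1 D=0] → run D
t=3: vr[A=1024/335 B=1 D=1024/335 G=1] → run B
t=4: vr[A=1024/335 B=2 D=1024/335 G=1] → run G
t=5: vr[A=1024/335 B=2 D=1024/335 G=2301/1277] → run G
t=6: vr[A=1024/335 B=2 D=1024/335] → run B
t=7: vr[A=1024/335 D=1024/335] → run A
t=8: vr[A=2048/335 D=1024/335] → run D
t=9: vr[A=2048/335 D=2048/335] → run A
t=10: vr[D=2048/335] → run D
t=11: (idle)
t=12: (idle)
t=13: (idle)

vruntime(G, start of tick 4) = 1/1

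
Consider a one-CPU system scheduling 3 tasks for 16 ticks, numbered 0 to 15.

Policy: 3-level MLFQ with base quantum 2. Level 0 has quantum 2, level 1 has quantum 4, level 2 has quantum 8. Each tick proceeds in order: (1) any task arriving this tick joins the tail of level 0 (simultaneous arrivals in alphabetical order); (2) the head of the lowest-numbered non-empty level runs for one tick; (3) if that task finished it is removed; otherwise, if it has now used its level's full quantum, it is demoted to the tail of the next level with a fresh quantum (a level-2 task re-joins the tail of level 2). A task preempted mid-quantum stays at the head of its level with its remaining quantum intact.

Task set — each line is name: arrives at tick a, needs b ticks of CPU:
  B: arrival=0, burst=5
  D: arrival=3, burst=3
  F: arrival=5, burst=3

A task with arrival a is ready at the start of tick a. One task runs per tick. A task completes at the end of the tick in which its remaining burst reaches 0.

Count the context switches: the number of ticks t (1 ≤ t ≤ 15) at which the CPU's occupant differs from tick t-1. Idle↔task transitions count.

t=0: L0/L1/L2 = B/-/- → run B
t=1: L0/L1/L2 = B/-/- → run B
t=2: L0/L1/L2 = -/B/- → run B
t=3: L0/L1/L2 = D/B/- → run D
t=4: L0/L1/L2 = D/B/- → run D
t=5: L0/L1/L2 = F/BD/- → run F
t=6: L0/L1/L2 = F/BD/- → run F
t=7: L0/L1/L2 = -/BDF/- → run B
t=8: L0/L1/L2 = -/BDF/- → run B
t=9: L0/L1/L2 = -/DF/- → run D
t=10: L0/L1/L2 = -/F/- → run F
t=11: (idle)
t=12: (idle)
t=13: (idle)
t=14: (idle)
t=15: (idle)

context switches = 6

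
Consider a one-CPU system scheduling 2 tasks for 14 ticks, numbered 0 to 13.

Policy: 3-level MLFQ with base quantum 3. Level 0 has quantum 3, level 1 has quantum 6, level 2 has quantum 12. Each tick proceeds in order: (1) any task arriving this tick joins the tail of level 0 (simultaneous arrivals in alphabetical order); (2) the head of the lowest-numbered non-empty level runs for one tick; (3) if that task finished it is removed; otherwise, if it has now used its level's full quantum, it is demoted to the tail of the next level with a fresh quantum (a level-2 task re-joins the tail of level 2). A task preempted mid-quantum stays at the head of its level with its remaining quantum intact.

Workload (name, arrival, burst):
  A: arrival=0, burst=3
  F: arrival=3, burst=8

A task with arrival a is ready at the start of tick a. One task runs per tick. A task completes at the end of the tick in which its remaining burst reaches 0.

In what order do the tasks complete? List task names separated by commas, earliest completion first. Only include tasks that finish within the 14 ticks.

completion order = A, F

t=0: L0/L1/L2 = A/-/- → run A
t=1: L0/L1/L2 = A/-/- → run A
t=2: L0/L1/L2 = A/-/- → run A
t=3: L0/L1/L2 = F/-/- → run F
t=4: L0/L1/L2 = F/-/- → run F
t=5: L0/L1/L2 = F/-/- → run F
t=6: L0/L1/L2 = -/F/- → run F
t=7: L0/L1/L2 = -/F/- → run F
t=8: L0/L1/L2 = -/F/- → run F
t=9: L0/L1/L2 = -/F/- → run F
t=10: L0/L1/L2 = -/F/- → run F
t=11: (idle)
t=12: (idle)
t=13: (idle)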